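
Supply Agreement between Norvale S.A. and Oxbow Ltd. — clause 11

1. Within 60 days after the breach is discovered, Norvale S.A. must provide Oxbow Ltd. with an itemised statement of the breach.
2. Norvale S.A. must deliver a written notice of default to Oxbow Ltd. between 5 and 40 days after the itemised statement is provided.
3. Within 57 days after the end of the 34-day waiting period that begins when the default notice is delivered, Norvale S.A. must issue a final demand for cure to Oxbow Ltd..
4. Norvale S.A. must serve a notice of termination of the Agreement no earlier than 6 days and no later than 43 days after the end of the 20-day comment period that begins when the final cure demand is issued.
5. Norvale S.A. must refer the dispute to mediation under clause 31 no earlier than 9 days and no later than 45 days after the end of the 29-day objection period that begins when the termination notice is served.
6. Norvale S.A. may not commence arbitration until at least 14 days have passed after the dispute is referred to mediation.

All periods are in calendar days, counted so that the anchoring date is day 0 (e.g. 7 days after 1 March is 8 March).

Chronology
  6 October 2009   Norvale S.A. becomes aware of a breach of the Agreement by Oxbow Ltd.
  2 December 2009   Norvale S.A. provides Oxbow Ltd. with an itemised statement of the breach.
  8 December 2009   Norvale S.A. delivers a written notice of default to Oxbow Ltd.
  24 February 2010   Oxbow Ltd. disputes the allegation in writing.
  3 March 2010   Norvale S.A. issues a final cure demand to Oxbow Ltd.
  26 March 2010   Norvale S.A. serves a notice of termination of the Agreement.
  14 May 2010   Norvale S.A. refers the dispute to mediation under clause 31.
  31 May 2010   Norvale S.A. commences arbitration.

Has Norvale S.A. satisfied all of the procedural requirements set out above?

No

Step 1 — counting 60 days from 6 October 2009 (when the breach is discovered) gives a deadline of 5 December 2009; done 2 December 2009 — timely.
Step 2 — 5 and 40 days from 2 December 2009 (when the itemised statement is provided) are 7 December 2009 and 11 January 2010 respectively; done 8 December 2009, which is between those dates.
Step 3 — counting 57 days from 11 January 2010 (end of the 34-day waiting period, which began when the default notice is delivered on 8 December 2009) gives a deadline of 9 March 2010; 3 March 2010 is within that limit.
Step 4 — 6 and 43 days from 23 March 2010 (end of the 20-day comment period, which began when the final cure demand is issued on 3 March 2010) are 29 March 2010 and 5 May 2010 respectively; 26 March 2010 is 3 days too early.
The analysis stops there.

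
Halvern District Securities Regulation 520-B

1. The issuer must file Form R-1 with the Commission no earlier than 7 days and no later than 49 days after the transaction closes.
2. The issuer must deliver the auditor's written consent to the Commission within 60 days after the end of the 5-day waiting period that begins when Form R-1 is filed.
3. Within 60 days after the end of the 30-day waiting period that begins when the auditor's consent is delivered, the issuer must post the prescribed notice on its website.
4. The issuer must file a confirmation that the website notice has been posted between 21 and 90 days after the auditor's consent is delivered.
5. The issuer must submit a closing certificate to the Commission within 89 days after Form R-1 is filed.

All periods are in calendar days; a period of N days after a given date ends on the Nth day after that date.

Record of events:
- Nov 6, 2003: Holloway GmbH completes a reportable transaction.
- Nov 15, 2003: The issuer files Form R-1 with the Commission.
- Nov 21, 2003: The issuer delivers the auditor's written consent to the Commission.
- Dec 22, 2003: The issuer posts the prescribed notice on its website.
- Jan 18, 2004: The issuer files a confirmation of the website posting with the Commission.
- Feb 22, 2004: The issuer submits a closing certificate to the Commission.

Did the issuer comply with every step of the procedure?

No

Step 1: the window is 7–49 days after Nov 6, 2003 (when the transaction closes), so Nov 13, 2003 through Dec 25, 2003; Nov 15, 2003 falls inside that range.
Step 2: 60 days after Nov 20, 2003 (end of the 5-day waiting period, which began when Form R-1 is filed on Nov 15, 2003) is Jan 19, 2004; Nov 21, 2003 is within that limit.
Step 3: 60 days after Dec 21, 2003 (end of the 30-day waiting period, which began when the auditor's consent is delivered on Nov 21, 2003) is Feb 19, 2004; Dec 22, 2003 is within that limit.
Step 4: the window is 21–90 days after Nov 21, 2003 (when the auditor's consent is delivered), so Dec 12, 2003 through Feb 19, 2004; Jan 18, 2004 falls inside that range.
Step 5: 89 days after Nov 15, 2003 (when Form R-1 is filed) is Feb 12, 2004; not done until Feb 22, 2004, 10 days after the deadline.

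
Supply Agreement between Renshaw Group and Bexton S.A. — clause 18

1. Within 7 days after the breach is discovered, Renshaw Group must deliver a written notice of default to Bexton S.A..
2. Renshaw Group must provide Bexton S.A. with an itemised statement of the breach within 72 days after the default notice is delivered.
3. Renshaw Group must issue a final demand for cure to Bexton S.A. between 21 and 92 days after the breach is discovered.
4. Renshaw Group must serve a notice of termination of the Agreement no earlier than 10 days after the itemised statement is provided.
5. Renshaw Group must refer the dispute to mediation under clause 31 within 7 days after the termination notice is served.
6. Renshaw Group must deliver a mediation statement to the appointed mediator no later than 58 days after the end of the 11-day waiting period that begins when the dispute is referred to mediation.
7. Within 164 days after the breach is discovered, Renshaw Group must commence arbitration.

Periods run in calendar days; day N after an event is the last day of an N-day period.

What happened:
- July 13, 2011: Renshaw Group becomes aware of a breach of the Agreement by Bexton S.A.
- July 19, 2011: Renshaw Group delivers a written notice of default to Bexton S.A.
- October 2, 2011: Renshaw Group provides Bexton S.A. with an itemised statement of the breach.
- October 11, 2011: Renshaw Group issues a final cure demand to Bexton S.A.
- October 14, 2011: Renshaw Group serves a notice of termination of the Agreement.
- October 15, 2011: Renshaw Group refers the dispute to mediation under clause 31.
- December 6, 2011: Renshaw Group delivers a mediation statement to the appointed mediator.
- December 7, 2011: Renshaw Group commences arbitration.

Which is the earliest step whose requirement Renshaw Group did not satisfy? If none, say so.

Step 2

Step 1 — counting 7 days from July 13, 2011 (when the breach is discovered) gives a deadline of July 20, 2011; done July 19, 2011 — timely.
Step 2 — counting 72 days from July 19, 2011 (when the default notice is delivered) gives a deadline of September 29, 2011; October 2, 2011 misses that deadline by 3 days.
Later steps need not be reached.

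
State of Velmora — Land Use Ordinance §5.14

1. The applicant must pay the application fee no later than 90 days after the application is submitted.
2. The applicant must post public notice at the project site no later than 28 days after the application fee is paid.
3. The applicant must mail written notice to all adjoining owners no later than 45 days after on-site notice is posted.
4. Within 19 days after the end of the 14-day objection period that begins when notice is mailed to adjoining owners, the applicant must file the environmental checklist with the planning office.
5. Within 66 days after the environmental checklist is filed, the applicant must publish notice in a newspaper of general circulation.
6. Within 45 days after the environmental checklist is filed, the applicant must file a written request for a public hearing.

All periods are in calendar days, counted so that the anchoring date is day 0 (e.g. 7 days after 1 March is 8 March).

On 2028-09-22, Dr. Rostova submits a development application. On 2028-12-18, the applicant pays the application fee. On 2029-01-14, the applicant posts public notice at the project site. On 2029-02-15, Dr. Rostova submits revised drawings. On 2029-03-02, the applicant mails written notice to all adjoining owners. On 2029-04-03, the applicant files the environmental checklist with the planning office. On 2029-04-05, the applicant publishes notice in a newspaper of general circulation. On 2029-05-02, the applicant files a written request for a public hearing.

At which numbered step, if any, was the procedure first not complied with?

Step 3

Step 1 — counting 90 days from 2028-09-22 (when the application is submitted) gives a deadline of 2028-12-21; done 2028-12-18 — timely.
Step 2 — counting 28 days from 2028-12-18 (when the application fee is paid) gives a deadline of 2029-01-15; done 2029-01-14 — timely.
Step 3 — counting 45 days from 2029-01-14 (when on-site notice is posted) gives a deadline of 2029-02-28; done 2029-03-02 — 2 days late.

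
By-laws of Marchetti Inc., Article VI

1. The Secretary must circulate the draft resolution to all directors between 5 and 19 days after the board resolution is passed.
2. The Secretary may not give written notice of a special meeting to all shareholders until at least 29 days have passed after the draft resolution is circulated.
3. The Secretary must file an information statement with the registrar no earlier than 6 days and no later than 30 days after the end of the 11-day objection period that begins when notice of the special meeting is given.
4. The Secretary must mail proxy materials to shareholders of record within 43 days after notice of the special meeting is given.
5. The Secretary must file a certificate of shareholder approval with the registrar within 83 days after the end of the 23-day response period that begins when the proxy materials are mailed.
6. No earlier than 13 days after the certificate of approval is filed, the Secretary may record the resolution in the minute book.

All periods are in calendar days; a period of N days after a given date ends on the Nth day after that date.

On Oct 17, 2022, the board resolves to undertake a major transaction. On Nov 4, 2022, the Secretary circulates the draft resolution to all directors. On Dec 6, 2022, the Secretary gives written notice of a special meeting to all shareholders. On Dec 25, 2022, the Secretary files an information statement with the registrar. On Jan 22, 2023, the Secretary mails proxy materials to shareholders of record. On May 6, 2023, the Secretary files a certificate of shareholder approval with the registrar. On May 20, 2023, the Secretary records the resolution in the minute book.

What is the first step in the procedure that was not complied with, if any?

(1) the permitted window runs from Oct 17, 2022 + 5 = Oct 22, 2022 to Oct 17, 2022 + 19 = Nov 5, 2022; done Nov 4, 2022, which is between those dates.
(2) permitted from Nov 4, 2022 + 29 days = Dec 3, 2022 onward; done Dec 6, 2022 — permitted.
(3) the permitted window runs from Dec 17, 2022 + 6 = Dec 23, 2022 to Dec 17, 2022 + 30 = Jan 16, 2023; done Dec 25, 2022 — within the window.
(4) due by Dec 6, 2022 + 43 days = Jan 18, 2023; done Jan 22, 2023 — 4 days late.
The analysis stops there.

Step 4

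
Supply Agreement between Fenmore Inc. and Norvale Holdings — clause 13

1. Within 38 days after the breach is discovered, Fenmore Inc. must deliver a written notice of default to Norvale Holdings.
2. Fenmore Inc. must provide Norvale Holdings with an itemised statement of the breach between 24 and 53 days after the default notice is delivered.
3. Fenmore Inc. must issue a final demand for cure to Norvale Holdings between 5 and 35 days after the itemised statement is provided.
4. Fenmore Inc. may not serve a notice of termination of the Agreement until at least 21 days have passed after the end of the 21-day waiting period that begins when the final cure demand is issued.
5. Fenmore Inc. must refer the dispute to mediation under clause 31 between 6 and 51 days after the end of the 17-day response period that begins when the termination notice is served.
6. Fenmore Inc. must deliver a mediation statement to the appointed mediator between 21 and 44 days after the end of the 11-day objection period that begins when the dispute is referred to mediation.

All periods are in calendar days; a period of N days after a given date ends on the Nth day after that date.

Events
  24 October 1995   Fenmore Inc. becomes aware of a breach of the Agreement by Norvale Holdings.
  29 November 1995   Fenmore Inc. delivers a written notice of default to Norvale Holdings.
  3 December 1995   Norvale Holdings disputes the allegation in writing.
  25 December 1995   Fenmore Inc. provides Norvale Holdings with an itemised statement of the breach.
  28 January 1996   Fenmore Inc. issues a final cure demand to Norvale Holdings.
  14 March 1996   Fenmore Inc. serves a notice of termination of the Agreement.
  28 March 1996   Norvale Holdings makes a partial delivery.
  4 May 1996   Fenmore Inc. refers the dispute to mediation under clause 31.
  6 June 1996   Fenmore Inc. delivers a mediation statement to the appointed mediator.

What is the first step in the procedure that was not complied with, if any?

None — every step was satisfied

(1) due by 24 October 1995 + 38 days = 1 December 1995; 29 November 1995 is within that limit.
(2) the permitted window runs from 29 November 1995 + 24 = 23 December 1995 to 29 November 1995 + 53 = 21 January 1996; 25 December 1995 falls inside that range.
(3) the permitted window runs from 25 December 1995 + 5 = 30 December 1995 to 25 December 1995 + 35 = 29 January 1996; done 28 January 1996 — within the window.
(4) permitted from 18 February 1996 + 21 days = 10 March 1996 onward; done 14 March 1996 — permitted.
(5) the permitted window runs from 31 March 1996 + 6 = 6 April 1996 to 31 March 1996 + 51 = 21 May 1996; 4 May 1996 falls inside that range.
(6) the permitted window runs from 15 May 1996 + 21 = 5 June 1996 to 15 May 1996 + 44 = 28 June 1996; done 6 June 1996 — within the window.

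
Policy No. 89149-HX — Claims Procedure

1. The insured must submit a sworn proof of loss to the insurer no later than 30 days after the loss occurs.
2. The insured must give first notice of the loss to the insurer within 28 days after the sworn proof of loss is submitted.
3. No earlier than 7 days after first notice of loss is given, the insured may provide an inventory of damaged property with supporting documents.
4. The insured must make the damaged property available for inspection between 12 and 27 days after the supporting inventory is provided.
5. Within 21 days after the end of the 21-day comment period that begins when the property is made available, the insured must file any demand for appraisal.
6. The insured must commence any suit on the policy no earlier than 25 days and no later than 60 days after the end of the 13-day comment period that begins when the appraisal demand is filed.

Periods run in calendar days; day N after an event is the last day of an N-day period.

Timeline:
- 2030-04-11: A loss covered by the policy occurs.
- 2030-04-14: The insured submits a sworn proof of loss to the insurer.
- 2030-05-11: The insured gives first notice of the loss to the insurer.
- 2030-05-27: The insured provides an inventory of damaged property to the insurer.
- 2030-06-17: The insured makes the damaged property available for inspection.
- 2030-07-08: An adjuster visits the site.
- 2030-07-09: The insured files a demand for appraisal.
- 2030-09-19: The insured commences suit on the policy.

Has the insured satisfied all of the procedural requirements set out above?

Yes

Step 1 — counting 30 days from 2030-04-11 (when the loss occurs) gives a deadline of 2030-05-11; 2030-04-14 is within that limit.
Step 2 — counting 28 days from 2030-04-14 (when the sworn proof of loss is submitted) gives a deadline of 2030-05-12; completed 2030-05-11, before the deadline.
Step 3 — must wait 7 days from 2030-05-11 (when first notice of loss is given), so not before 2030-05-18; done 2030-05-27, after the minimum wait.
Step 4 — 12 and 27 days from 2030-05-27 (when the supporting inventory is provided) are 2030-06-08 and 2030-06-23 respectively; done 2030-06-17, which is between those dates.
Step 5 — counting 21 days from 2030-07-08 (end of the 21-day comment period, which began when the property is made available on 2030-06-17) gives a deadline of 2030-07-29; completed 2030-07-09, before the deadline.
Step 6 — 25 and 60 days from 2030-07-22 (end of the 13-day comment period, which began when the appraisal demand is filed on 2030-07-09) are 2030-08-16 and 2030-09-20 respectively; done 2030-09-19 — within the window.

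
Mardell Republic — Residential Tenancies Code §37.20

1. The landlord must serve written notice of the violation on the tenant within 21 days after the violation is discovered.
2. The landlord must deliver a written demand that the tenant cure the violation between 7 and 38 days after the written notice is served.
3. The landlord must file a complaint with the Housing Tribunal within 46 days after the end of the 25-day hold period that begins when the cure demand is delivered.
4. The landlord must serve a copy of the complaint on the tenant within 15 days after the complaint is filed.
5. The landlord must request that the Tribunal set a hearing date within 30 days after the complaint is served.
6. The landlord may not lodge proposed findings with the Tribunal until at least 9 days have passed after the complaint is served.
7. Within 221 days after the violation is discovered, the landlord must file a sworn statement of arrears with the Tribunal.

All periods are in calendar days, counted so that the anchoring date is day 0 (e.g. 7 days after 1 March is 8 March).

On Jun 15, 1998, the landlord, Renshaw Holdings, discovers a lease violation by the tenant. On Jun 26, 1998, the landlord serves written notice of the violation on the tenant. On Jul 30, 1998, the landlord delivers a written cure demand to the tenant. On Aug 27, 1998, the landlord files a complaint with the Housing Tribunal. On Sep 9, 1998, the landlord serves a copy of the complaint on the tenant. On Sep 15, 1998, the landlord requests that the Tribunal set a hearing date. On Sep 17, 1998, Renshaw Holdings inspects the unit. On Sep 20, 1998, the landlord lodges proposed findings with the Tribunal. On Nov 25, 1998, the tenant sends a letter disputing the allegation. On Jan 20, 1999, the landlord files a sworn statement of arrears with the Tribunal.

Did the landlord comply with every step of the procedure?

(1) due by Jun 15, 1998 + 21 days = Jul 6, 1998; completed Jun 26, 1998, before the deadline.
(2) the permitted window runs from Jun 26, 1998 + 7 = Jul 3, 1998 to Jun 26, 1998 + 38 = Aug 3, 1998; Jul 30, 1998 falls inside that range.
(3) due by Aug 24, 1998 + 46 days = Oct 9, 1998; completed Aug 27, 1998, before the deadline.
(4) due by Aug 27, 1998 + 15 days = Sep 11, 1998; Sep 9, 1998 is within that limit.
(5) due by Sep 9, 1998 + 30 days = Oct 9, 1998; done Sep 15, 1998 — timely.
(6) permitted from Sep 9, 1998 + 9 days = Sep 18, 1998 onward; done Sep 20, 1998 — permitted.
(7) due by Jun 15, 1998 + 221 days = Jan 22, 1999; completed Jan 20, 1999, before the deadline.

Yes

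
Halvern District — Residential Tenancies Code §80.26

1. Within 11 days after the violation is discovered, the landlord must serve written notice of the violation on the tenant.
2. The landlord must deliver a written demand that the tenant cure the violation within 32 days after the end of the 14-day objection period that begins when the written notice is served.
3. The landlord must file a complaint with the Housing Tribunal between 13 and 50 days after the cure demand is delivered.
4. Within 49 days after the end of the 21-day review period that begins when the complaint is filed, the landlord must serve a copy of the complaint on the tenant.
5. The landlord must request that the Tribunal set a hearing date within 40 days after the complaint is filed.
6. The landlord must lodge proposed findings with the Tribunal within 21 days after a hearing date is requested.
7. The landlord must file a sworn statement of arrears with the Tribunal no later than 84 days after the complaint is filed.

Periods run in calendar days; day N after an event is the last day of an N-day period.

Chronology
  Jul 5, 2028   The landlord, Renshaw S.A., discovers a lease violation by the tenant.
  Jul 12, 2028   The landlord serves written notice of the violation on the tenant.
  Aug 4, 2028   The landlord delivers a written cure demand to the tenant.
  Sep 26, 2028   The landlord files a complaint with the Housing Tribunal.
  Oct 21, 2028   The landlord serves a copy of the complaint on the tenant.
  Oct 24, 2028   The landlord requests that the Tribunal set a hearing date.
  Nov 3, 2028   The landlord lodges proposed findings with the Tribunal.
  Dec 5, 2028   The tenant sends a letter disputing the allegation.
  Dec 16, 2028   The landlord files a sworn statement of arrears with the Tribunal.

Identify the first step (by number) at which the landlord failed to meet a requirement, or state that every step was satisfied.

Step 3

Step 1: 11 days after Jul 5, 2028 (when the violation is discovered) is Jul 16, 2028; completed Jul 12, 2028, before the deadline.
Step 2: 32 days after Jul 26, 2028 (end of the 14-day objection period, which began when the written notice is served on Jul 12, 2028) is Aug 27, 2028; done Aug 4, 2028 — timely.
Step 3: the window is 13–50 days after Aug 4, 2028 (when the cure demand is delivered), so Aug 17, 2028 through Sep 23, 2028; Sep 26, 2028 is 3 days past the end of the window.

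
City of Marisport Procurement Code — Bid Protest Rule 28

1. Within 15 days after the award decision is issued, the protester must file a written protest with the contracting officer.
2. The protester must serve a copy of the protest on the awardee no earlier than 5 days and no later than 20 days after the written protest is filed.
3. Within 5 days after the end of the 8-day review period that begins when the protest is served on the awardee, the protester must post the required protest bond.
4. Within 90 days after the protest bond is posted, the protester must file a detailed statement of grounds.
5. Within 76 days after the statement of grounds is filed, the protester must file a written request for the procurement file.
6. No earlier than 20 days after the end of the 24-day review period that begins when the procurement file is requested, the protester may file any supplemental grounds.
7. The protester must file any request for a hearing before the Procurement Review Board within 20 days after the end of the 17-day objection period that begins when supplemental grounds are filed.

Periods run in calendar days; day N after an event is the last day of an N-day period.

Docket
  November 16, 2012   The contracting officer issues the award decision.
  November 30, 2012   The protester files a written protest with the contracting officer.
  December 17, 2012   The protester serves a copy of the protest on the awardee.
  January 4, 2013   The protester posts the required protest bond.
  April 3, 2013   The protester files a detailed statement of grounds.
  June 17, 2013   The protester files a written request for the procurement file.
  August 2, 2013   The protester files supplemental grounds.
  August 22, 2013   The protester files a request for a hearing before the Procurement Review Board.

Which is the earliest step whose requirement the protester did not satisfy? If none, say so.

(1) due by November 16, 2012 + 15 days = December 1, 2012; November 30, 2012 is within that limit.
(2) the permitted window runs from November 30, 2012 + 5 = December 5, 2012 to November 30, 2012 + 20 = December 20, 2012; done December 17, 2012, which is between those dates.
(3) due by December 25, 2012 + 5 days = December 30, 2012; done January 4, 2013 — 5 days late.
The analysis stops there.

Step 3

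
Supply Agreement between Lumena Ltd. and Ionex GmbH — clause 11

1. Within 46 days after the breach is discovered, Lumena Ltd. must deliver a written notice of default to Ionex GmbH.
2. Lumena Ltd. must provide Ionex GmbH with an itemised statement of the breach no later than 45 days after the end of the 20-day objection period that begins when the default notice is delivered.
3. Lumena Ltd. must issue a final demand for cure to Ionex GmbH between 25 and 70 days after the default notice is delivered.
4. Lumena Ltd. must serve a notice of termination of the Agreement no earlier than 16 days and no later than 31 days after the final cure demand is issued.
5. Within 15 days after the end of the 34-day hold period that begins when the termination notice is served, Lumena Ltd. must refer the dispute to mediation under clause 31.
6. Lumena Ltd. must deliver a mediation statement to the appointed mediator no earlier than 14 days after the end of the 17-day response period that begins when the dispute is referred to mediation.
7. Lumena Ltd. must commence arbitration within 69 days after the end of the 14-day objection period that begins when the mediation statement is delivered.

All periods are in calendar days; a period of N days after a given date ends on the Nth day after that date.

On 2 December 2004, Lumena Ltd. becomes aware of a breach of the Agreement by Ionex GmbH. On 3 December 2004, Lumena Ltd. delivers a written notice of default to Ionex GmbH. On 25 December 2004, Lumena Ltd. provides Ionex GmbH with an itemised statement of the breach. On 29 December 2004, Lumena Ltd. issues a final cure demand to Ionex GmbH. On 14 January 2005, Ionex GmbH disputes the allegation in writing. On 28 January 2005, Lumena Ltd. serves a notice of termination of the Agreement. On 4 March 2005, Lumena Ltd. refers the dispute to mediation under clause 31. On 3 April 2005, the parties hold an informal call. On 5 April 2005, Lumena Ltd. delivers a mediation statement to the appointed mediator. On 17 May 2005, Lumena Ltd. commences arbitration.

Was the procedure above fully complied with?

Step 1 — counting 46 days from 2 December 2004 (when the breach is discovered) gives a deadline of 17 January 2005; done 3 December 2004 — timely.
Step 2 — counting 45 days from 23 December 2004 (end of the 20-day objection period, which began when the default notice is delivered on 3 December 2004) gives a deadline of 6 February 2005; done 25 December 2004 — timely.
Step 3 — 25 and 70 days from 3 December 2004 (when the default notice is delivered) are 28 December 2004 and 11 February 2005 respectively; 29 December 2004 falls inside that range.
Step 4 — 16 and 31 days from 29 December 2004 (when the final cure demand is issued) are 14 January 2005 and 29 January 2005 respectively; 28 January 2005 falls inside that range.
Step 5 — counting 15 days from 3 March 2005 (end of the 34-day hold period, which began when the termination notice is served on 28 January 2005) gives a deadline of 18 March 2005; done 4 March 2005 — timely.
Step 6 — must wait 14 days from 21 March 2005 (end of the 17-day response period, which began when the dispute is referred to mediation on 4 March 2005), so not before 4 April 2005; done 5 April 2005 — permitted.
Step 7 — counting 69 days from 19 April 2005 (end of the 14-day objection period, which began when the mediation statement is delivered on 5 April 2005) gives a deadline of 27 June 2005; completed 17 May 2005, before the deadline.

Yes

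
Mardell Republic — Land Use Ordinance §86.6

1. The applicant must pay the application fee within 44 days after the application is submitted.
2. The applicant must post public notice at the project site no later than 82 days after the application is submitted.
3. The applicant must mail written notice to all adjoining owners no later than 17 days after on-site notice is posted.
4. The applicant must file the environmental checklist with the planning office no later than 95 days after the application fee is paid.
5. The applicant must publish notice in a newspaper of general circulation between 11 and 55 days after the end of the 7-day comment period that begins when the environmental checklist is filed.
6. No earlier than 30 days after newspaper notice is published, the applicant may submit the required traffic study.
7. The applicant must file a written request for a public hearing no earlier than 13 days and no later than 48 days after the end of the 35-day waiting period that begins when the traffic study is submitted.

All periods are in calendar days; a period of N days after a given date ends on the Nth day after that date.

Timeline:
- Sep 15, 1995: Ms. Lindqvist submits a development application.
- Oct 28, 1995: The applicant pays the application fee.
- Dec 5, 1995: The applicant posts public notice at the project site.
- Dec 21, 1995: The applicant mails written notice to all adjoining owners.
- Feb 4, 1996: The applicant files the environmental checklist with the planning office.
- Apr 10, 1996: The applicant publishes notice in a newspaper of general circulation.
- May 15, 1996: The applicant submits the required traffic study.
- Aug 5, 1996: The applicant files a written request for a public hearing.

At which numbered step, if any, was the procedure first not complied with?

Step 4

(1) due by Sep 15, 1995 + 44 days = Oct 29, 1995; done Oct 28, 1995 — timely.
(2) due by Sep 15, 1995 + 82 days = Dec 6, 1995; done Dec 5, 1995 — timely.
(3) due by Dec 5, 1995 + 17 days = Dec 22, 1995; completed Dec 21, 1995, before the deadline.
(4) due by Oct 28, 1995 + 95 days = Jan 31, 1996; done Feb 4, 1996 — 4 days late.
Later steps need not be reached.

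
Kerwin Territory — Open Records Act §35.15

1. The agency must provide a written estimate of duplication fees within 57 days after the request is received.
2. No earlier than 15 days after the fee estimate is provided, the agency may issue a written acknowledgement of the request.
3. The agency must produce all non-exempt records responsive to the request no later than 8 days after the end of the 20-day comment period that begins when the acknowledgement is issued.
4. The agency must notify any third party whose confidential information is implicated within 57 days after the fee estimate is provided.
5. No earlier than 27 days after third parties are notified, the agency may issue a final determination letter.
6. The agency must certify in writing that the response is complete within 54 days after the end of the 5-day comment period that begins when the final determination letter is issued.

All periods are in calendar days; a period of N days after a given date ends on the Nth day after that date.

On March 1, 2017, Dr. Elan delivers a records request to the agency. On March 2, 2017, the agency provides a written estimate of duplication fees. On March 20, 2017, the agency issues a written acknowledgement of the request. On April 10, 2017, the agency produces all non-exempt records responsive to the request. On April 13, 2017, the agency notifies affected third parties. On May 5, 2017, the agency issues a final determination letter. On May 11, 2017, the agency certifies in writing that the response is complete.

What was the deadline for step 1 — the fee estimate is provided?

April 27, 2017

Step 1 runs from March 1, 2017, when the request is received. 57 days after March 1, 2017 is April 27, 2017.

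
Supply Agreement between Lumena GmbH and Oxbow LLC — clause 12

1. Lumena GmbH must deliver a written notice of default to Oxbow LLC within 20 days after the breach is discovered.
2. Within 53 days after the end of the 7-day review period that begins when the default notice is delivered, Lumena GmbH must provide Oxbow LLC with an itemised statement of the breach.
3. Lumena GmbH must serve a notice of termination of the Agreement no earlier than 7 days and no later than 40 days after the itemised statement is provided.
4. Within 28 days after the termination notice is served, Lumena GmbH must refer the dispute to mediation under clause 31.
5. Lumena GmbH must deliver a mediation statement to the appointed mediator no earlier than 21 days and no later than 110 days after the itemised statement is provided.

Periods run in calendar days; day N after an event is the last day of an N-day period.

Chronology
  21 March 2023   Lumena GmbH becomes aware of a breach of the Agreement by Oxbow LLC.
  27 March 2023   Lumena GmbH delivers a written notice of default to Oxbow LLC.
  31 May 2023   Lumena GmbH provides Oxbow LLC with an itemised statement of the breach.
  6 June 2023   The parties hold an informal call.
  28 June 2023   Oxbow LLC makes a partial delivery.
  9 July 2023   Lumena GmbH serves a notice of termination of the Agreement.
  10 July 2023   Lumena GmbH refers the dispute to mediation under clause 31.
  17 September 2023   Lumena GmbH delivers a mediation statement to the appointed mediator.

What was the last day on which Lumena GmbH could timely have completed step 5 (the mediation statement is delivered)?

18 September 2023

Step 5 runs from 31 May 2023, when the itemised statement is provided. The window is 21–110 days after 31 May 2023; it closes on 18 September 2023.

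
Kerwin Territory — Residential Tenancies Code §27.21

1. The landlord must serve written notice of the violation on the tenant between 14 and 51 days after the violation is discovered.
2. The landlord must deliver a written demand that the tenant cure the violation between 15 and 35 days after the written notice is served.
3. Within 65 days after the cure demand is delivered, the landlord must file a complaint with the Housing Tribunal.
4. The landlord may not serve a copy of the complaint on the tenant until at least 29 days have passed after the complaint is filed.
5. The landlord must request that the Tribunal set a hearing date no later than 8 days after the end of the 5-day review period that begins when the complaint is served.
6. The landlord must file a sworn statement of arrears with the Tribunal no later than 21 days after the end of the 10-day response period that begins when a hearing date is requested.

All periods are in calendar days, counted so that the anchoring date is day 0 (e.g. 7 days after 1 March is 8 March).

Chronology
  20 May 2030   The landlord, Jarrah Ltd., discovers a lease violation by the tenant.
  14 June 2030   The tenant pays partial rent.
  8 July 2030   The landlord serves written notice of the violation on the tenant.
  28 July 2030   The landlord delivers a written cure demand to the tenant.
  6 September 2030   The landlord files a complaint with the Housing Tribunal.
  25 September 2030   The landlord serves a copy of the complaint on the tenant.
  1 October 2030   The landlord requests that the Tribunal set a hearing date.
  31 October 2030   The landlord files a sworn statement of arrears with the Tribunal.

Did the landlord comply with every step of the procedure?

Step 1 — 14 and 51 days from 20 May 2030 (when the violation is discovered) are 3 June 2030 and 10 July 2030 respectively; 8 July 2030 falls inside that range.
Step 2 — 15 and 35 days from 8 July 2030 (when the written notice is served) are 23 July 2030 and 12 August 2030 respectively; done 28 July 2030, which is between those dates.
Step 3 — counting 65 days from 28 July 2030 (when the cure demand is delivered) gives a deadline of 1 October 2030; done 6 September 2030 — timely.
Step 4 — must wait 29 days from 6 September 2030 (when the complaint is filed), so not before 5 October 2030; acted on 25 September 2030, 10 days prematurely.
That is the first point of non-compliance.

No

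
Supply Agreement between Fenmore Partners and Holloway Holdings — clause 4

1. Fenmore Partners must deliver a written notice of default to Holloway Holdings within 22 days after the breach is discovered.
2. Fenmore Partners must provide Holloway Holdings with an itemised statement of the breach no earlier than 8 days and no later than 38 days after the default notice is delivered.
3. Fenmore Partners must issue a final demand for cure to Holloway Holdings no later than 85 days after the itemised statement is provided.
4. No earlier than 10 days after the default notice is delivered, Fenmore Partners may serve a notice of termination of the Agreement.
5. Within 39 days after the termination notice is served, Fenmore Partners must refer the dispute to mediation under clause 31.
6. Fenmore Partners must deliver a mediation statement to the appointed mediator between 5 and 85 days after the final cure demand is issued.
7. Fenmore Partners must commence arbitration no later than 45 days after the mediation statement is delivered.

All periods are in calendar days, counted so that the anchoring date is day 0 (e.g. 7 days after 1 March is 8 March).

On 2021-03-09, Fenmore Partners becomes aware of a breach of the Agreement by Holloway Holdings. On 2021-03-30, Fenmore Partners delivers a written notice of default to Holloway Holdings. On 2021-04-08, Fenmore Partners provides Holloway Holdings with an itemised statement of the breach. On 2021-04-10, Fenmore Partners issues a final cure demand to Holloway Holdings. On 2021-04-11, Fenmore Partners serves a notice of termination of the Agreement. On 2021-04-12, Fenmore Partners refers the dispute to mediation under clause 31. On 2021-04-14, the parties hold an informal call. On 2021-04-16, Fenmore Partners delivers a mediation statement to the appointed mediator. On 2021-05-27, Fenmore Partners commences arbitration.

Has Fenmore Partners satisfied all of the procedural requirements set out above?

(1) due by 2021-03-09 + 22 days = 2021-03-31; completed 2021-03-30, before the deadline.
(2) the permitted window runs from 2021-03-30 + 8 = 2021-04-07 to 2021-03-30 + 38 = 2021-05-07; done 2021-04-08, which is between those dates.
(3) due by 2021-04-08 + 85 days = 2021-07-02; done 2021-04-10 — timely.
(4) permitted from 2021-03-30 + 10 days = 2021-04-09 onward; 2021-04-11 is on or after that date.
(5) due by 2021-04-11 + 39 days = 2021-05-20; done 2021-04-12 — timely.
(6) the permitted window runs from 2021-04-10 + 5 = 2021-04-15 to 2021-04-10 + 85 = 2021-07-04; done 2021-04-16, which is between those dates.
(7) due by 2021-04-16 + 45 days = 2021-05-31; done 2021-05-27 — timely.

Yes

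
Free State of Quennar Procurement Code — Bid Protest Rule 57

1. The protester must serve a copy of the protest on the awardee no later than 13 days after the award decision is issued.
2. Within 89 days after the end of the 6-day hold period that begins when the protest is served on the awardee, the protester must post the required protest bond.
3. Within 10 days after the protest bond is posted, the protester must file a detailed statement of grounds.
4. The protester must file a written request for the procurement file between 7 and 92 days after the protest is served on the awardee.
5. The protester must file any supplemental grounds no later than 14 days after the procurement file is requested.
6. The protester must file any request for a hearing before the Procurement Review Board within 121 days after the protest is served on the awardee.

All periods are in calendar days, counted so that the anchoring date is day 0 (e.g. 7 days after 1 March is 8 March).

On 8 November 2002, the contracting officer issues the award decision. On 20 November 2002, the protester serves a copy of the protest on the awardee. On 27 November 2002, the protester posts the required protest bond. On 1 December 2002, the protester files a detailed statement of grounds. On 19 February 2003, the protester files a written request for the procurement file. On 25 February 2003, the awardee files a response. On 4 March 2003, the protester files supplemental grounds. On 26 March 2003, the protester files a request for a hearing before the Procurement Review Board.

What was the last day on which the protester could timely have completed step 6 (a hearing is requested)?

Step 6 runs from 20 November 2002, when the protest is served on the awardee. 121 days after 20 November 2002 is 21 March 2003.

21 March 2003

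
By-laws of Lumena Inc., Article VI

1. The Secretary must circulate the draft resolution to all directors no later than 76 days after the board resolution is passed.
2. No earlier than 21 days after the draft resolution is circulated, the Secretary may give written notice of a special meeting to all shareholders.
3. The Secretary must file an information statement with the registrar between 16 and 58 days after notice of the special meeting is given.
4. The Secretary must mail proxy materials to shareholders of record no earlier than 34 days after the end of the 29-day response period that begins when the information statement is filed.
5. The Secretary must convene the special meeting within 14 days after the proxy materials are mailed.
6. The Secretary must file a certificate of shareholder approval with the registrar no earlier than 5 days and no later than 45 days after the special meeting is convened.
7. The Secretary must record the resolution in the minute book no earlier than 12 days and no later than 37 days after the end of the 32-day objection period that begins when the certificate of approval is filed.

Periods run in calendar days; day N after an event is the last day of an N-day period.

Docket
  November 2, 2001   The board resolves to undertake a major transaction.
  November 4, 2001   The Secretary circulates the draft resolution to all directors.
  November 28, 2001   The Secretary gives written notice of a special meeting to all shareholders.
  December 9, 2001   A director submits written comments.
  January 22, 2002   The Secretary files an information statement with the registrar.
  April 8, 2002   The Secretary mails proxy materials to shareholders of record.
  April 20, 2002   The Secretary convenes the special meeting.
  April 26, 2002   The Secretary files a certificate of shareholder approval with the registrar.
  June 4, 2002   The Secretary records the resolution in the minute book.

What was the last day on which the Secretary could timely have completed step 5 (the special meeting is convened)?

April 22, 2002

Step 5 runs from April 8, 2002, when the proxy materials are mailed. 14 days after April 8, 2002 is April 22, 2002.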